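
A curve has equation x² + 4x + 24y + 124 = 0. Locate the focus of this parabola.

Only x is squared. Complete the square in x: (x + 2)² = -24(y + 5).
Vertex (-2, -5); 4p = -24 so p = -6. Opens down.
Focus is p units from the vertex along the axis: (h, k + p).

(-2, -11)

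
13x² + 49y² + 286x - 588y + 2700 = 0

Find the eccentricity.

13(x² + 22x) + 49(y² - 12y) = -2700
Complete the square in x and y: 13(x + 11)² + 49(y - 6)² = -2700 + 1573 + 1764 = 637
Divide by 637: (x + 11)²/49 + (y - 6)²/13 = 1
Ellipse, center (-11, 6), major axis horizontal; a² = 49, b² = 13.
c² = a² - b² = 36, so c = 6.
e = c/a = 6/7.

e = 6/7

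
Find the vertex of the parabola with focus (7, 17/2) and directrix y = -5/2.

The vertex is the midpoint between the focus and the directrix along the axis of symmetry.
Axis is vertical (directrix is horizontal). Vertex y-coordinate = (17/2 + (-5/2))/2 = 3; x-coordinate = 7.

(7, 3)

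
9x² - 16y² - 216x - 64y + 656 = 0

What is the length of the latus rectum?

9

Group the x- and y-terms: 9(x² - 24x) -16(y² + 4y) = -656
Complete the square in x and y: 9(x - 12)² -16(y + 2)² = -656 + 1296 - 64 = 576
Dividing both sides by 576: (x - 12)²/64 - (y + 2)²/36 = 1
Hyperbola, center (12, -2), transverse axis horizontal; a² = 64, b² = 36.
Latus rectum length = 2b²/a = 2·36/8 = 9.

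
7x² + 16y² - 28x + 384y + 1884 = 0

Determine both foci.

Group the x- and y-terms: 7(x² - 4x) + 16(y² + 24y) = -1884
7(x - 2)² + 16(y + 12)² = -1884 + 28 + 2304 = 448
Divide by 448: (x - 2)²/64 + (y + 12)²/28 = 1
Ellipse, center (2, -12), major axis horizontal; a² = 64, b² = 28.
c² = a² - b² = 64 - 28 = 36, so c = 6.
Foci lie on the horizontal axis through the center: (h ± c, k).

(-4, -12) and (8, -12)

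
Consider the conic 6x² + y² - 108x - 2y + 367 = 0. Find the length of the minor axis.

4√5

Rearranging, 6(x² - 18x) + (y² - 2y) = -367.
6(x - 9)² + (y - 1)² = -367 + 486 + 1 = 120
Divide through by 120 to get (x - 9)²/20 + (y - 1)²/120 = 1.
Ellipse, center (9, 1), major axis vertical; a² = 120, b² = 20.
b² = 20 so b = 2√5; the minor axis has length 2b = 4√5.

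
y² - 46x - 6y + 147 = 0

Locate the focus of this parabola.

Only y is squared. Complete the square in y: (y - 3)² = 46(x - 3).
Vertex (3, 3); 4p = 46 so p = 23/2. Opens right.
Focus is p units from the vertex along the axis: (h + p, k).

(29/2, 3)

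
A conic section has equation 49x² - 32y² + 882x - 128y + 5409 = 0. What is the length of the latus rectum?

64/7

49(x² + 18x) -32(y² + 4y) = -5409
Completing the square gives 49(x + 9)² -32(y + 2)² = -5409 + 3969 - 128 = -1568.
Dividing both sides by -1568: (y + 2)²/49 - (x + 9)²/32 = 1
Hyperbola, center (-9, -2), transverse axis vertical; a² = 49, b² = 32.
Latus rectum length = 2b²/a = 2·32/7 = 64/7.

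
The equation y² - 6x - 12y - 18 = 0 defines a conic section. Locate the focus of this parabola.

(-15/2, 6)

Only y is squared. Complete the square in y: (y - 6)² = 6(x + 9).
Vertex (-9, 6); 4p = 6 so p = 3/2. Opens right.
Focus is p units from the vertex along the axis: (h + p, k).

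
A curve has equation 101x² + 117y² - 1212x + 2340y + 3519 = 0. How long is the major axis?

6√13

Collect terms: 101(x² - 12x) + 117(y² + 20y) = -3519
Complete the square: 101(x - 6)² + 117(y + 10)² = -3519 + 3636 + 11700 = 11817
Divide through by 11817 to get (x - 6)²/117 + (y + 10)²/101 = 1.
Ellipse, center (6, -10), major axis horizontal; a² = 117, b² = 101.
a² = 117 so a = 3√13; the major axis has length 2a = 6√13.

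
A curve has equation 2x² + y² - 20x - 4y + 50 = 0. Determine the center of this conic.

(5, 2)

Rearranging, 2(x² - 10x) + (y² - 4y) = -50.
Complete the square: 2(x - 5)² + (y - 2)² = -50 + 50 + 4 = 4
Divide by 4: (x - 5)²/2 + (y - 2)²/4 = 1
Ellipse with center (5, 2).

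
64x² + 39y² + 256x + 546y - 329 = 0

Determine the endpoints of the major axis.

Collect terms: 64(x² + 4x) + 39(y² + 14y) = 329
Complete the square: 64(x + 2)² + 39(y + 7)² = 329 + 256 + 1911 = 2496
Dividing both sides by 2496: (x + 2)²/39 + (y + 7)²/64 = 1
Ellipse, center (-2, -7), major axis vertical; a² = 64, b² = 39.
a = 8. Vertices at (h, k ± a).

(-2, -15) and (-2, 1)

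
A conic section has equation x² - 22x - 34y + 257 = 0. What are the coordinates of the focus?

Only x is squared. Complete the square in x: (x - 11)² = 34(y - 4).
Vertex (11, 4); 4p = 34 so p = 17/2. Opens up.
Focus is p units from the vertex along the axis: (h, k + p).

(11, 25/2)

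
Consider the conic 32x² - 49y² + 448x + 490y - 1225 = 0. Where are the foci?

(-16, 5) and (2, 5)

Rearranging, 32(x² + 14x) -49(y² - 10y) = 1225.
32(x + 7)² -49(y - 5)² = 1225 + 1568 - 1225 = 1568
Dividing both sides by 1568: (x + 7)²/49 - (y - 5)²/32 = 1
Hyperbola, center (-7, 5), transverse axis horizontal; a² = 49, b² = 32.
c² = a² + b² = 49 + 32 = 81, so c = 9.
Foci lie on the horizontal axis through the center: (h ± c, k).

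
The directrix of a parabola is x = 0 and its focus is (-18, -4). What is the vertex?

(-9, -4)

The vertex is the midpoint between the focus and the directrix along the axis of symmetry.
Axis is horizontal (directrix is vertical). Vertex x-coordinate = (-18 + 0)/2 = -9; y-coordinate = -4.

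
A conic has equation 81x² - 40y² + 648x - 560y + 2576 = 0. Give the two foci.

(-4, -18) and (-4, 4)

Group: 81(x² + 8x) -40(y² + 14y) = -2576
Completing the square gives 81(x + 4)² -40(y + 7)² = -2576 + 1296 - 1960 = -3240.
Divide through by -3240 to get (y + 7)²/81 - (x + 4)²/40 = 1.
Hyperbola, center (-4, -7), transverse axis vertical; a² = 81, b² = 40.
c² = a² + b² = 81 + 40 = 121, so c = 11.
Foci lie on the vertical axis through the center: (h, k ± c).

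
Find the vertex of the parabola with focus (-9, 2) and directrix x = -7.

The vertex is the midpoint between the focus and the directrix along the axis of symmetry.
Axis is horizontal (directrix is vertical). Vertex x-coordinate = (-9 + (-7))/2 = -8; y-coordinate = 2.

(-8, 2)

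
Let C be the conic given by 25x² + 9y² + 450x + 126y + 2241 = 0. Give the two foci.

(-9, -11) and (-9, -3)

25(x² + 18x) + 9(y² + 14y) = -2241
Complete the square: 25(x + 9)² + 9(y + 7)² = -2241 + 2025 + 441 = 225
Dividing both sides by 225: (x + 9)²/9 + (y + 7)²/25 = 1
Ellipse, center (-9, -7), major axis vertical; a² = 25, b² = 9.
c² = a² - b² = 25 - 9 = 16, so c = 4.
Foci lie on the vertical axis through the center: (h, k ± c).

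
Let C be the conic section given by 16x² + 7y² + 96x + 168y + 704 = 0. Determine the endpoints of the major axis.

(-3, -20) and (-3, -4)

16(x² + 6x) + 7(y² + 24y) = -704
16(x + 3)² + 7(y + 12)² = -704 + 144 + 1008 = 448
Dividing both sides by 448: (x + 3)²/28 + (y + 12)²/64 = 1
Ellipse, center (-3, -12), major axis vertical; a² = 64, b² = 28.
a = 8. Vertices at (h, k ± a).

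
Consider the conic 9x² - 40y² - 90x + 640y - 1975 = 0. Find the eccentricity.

e = 7/3

9(x² - 10x) -40(y² - 16y) = 1975
9(x - 5)² -40(y - 8)² = 1975 + 225 - 2560 = -360
Dividing both sides by -360: (y - 8)²/9 - (x - 5)²/40 = 1
Hyperbola, center (5, 8), transverse axis vertical; a² = 9, b² = 40.
c² = a² + b² = 49, so c = 7.
e = c/a = 7/3.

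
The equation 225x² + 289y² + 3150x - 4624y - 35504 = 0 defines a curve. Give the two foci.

(-15, 8) and (1, 8)

Group the x- and y-terms: 225(x² + 14x) + 289(y² - 16y) = 35504
Complete the square: 225(x + 7)² + 289(y - 8)² = 35504 + 11025 + 18496 = 65025
Divide by 65025: (x + 7)²/289 + (y - 8)²/225 = 1
Ellipse, center (-7, 8), major axis horizontal; a² = 289, b² = 225.
c² = a² - b² = 289 - 225 = 64, so c = 8.
Foci lie on the horizontal axis through the center: (h ± c, k).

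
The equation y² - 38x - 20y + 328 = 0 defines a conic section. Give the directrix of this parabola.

x = -7/2

Only y is squared. Complete the square in y: (y - 10)² = 38(x - 6).
Vertex (6, 10); 4p = 38 so p = 19/2. Opens right.
Directrix is the vertical line x = h − p = 6 − (19/2) = -7/2.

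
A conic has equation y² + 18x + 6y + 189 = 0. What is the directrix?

x = -11/2

Only y is squared. Complete the square in y: (y + 3)² = -18(x + 10).
Vertex (-10, -3); 4p = -18 so p = -9/2. Opens left.
Directrix is the vertical line x = h − p = -10 − (-9/2) = -11/2.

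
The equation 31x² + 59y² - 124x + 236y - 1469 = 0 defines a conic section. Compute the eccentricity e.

e = 2√413/59

Group: 31(x² - 4x) + 59(y² + 4y) = 1469
31(x - 2)² + 59(y + 2)² = 1469 + 124 + 236 = 1829
Divide through by 1829 to get (x - 2)²/59 + (y + 2)²/31 = 1.
Ellipse, center (2, -2), major axis horizontal; a² = 59, b² = 31.
c² = a² - b² = 28, so c = 2√7.
e = c/a = 2√7/√59 = 2√413/59.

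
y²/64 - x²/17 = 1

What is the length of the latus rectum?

17/4

Center (0, 0). The positive term is the y-term, so the transverse axis is vertical; a² = 64, b² = 17.
Latus rectum length = 2b²/a = 2·17/8 = 17/4.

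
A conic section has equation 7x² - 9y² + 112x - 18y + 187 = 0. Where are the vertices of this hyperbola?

(-14, -1) and (-2, -1)

Group the x- and y-terms: 7(x² + 16x) -9(y² + 2y) = -187
Complete the square: 7(x + 8)² -9(y + 1)² = -187 + 448 - 9 = 252
Divide by 252: (x + 8)²/36 - (y + 1)²/28 = 1
Hyperbola, center (-8, -1), transverse axis horizontal; a² = 36, b² = 28.
a = 6. Vertices at (h ± a, k).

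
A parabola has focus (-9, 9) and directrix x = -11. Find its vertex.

(-10, 9)

The vertex is the midpoint between the focus and the directrix along the axis of symmetry.
Axis is horizontal (directrix is vertical). Vertex x-coordinate = (-9 + (-11))/2 = -10; y-coordinate = 9.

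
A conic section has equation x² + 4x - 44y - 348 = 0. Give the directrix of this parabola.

Only x is squared. Complete the square in x: (x + 2)² = 44(y + 8).
Vertex (-2, -8); 4p = 44 so p = 11. Opens up.
Directrix is the horizontal line y = k − p = -8 − (11) = -19.

y = -19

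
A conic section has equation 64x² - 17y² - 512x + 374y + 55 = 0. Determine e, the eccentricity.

Collect terms: 64(x² - 8x) -17(y² - 22y) = -55
Complete the square in x and y: 64(x - 4)² -17(y - 11)² = -55 + 1024 - 2057 = -1088
Dividing both sides by -1088: (y - 11)²/64 - (x - 4)²/17 = 1
Hyperbola, center (4, 11), transverse axis vertical; a² = 64, b² = 17.
c² = a² + b² = 81, so c = 9.
e = c/a = 9/8.

e = 9/8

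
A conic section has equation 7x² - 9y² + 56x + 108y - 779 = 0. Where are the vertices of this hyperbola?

(-13, 6) and (5, 6)

Rearranging, 7(x² + 8x) -9(y² - 12y) = 779.
Complete the square: 7(x + 4)² -9(y - 6)² = 779 + 112 - 324 = 567
Divide by 567: (x + 4)²/81 - (y - 6)²/63 = 1
Hyperbola, center (-4, 6), transverse axis horizontal; a² = 81, b² = 63.
a = 9. Vertices at (h ± a, k).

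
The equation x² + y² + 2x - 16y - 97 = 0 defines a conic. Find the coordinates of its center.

(-1, 8)

Group: (x² + 2x) + (y² - 16y) = 97
Complete the square: (x + 1)² + (y - 8)² = 97 + 1 + 64 = 162
So (x + 1)² + (y - 8)² = 162.
Circle centered at (-1, 8) with r² = 162.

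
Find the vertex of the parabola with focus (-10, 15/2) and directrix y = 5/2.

The vertex is the midpoint between the focus and the directrix along the axis of symmetry.
Axis is vertical (directrix is horizontal). Vertex y-coordinate = (15/2 + 5/2)/2 = 5; x-coordinate = -10.

(-10, 5)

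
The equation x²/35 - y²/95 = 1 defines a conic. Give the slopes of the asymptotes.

Center (0, 0). The positive term is the x-term, so the transverse axis is horizontal; a² = 35, b² = 95.
For a horizontal hyperbola the asymptotes have slope ±b/a.
Here that is ±√95/√35 = ±√133/7.

√133/7 and -√133/7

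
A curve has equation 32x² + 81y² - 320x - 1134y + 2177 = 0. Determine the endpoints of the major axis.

(-4, 7) and (14, 7)

Group the x- and y-terms: 32(x² - 10x) + 81(y² - 14y) = -2177
Completing the square gives 32(x - 5)² + 81(y - 7)² = -2177 + 800 + 3969 = 2592.
Divide through by 2592 to get (x - 5)²/81 + (y - 7)²/32 = 1.
Ellipse, center (5, 7), major axis horizontal; a² = 81, b² = 32.
a = 9. Vertices at (h ± a, k).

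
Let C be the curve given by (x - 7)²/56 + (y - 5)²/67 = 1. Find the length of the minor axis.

Center (7, 5). The larger denominator 67 sits under the y-term, so the major axis is vertical; a² = 67, b² = 56.
b² = 56 so b = 2√14; the minor axis has length 2b = 4√14.

4√14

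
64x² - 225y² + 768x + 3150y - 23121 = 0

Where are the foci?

(-23, 7) and (11, 7)

Group the x- and y-terms: 64(x² + 12x) -225(y² - 14y) = 23121
Completing the square gives 64(x + 6)² -225(y - 7)² = 23121 + 2304 - 11025 = 14400.
Dividing both sides by 14400: (x + 6)²/225 - (y - 7)²/64 = 1
Hyperbola, center (-6, 7), transverse axis horizontal; a² = 225, b² = 64.
c² = a² + b² = 225 + 64 = 289, so c = 17.
Foci lie on the horizontal axis through the center: (h ± c, k).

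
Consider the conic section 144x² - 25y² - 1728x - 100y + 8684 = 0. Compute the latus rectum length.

25/6

Collect terms: 144(x² - 12x) -25(y² + 4y) = -8684
144(x - 6)² -25(y + 2)² = -8684 + 5184 - 100 = -3600
Divide by -3600: (y + 2)²/144 - (x - 6)²/25 = 1
Hyperbola, center (6, -2), transverse axis vertical; a² = 144, b² = 25.
Latus rectum length = 2b²/a = 2·25/12 = 25/6.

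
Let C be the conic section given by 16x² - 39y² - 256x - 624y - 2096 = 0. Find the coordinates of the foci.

Rearranging, 16(x² - 16x) -39(y² + 16y) = 2096.
Completing the square gives 16(x - 8)² -39(y + 8)² = 2096 + 1024 - 2496 = 624.
Divide by 624: (x - 8)²/39 - (y + 8)²/16 = 1
Hyperbola, center (8, -8), transverse axis horizontal; a² = 39, b² = 16.
c² = a² + b² = 39 + 16 = 55, so c = √55.
Foci lie on the horizontal axis through the center: (h ± c, k).

(8 - √55, -8) and (8 + √55, -8)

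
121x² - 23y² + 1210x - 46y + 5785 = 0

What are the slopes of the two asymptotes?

Group the x- and y-terms: 121(x² + 10x) -23(y² + 2y) = -5785
Complete the square: 121(x + 5)² -23(y + 1)² = -5785 + 3025 - 23 = -2783
Divide by -2783: (y + 1)²/121 - (x + 5)²/23 = 1
Hyperbola, center (-5, -1), transverse axis vertical; a² = 121, b² = 23.
For a vertical hyperbola the asymptotes have slope ±a/b.
Here that is ±11/√23 = ±11√23/23.

11√23/23 and -11√23/23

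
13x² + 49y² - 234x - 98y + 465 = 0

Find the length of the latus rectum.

Group the x- and y-terms: 13(x² - 18x) + 49(y² - 2y) = -465
Complete the square: 13(x - 9)² + 49(y - 1)² = -465 + 1053 + 49 = 637
Divide through by 637 to get (x - 9)²/49 + (y - 1)²/13 = 1.
Ellipse, center (9, 1), major axis horizontal; a² = 49, b² = 13.
Latus rectum length = 2b²/a = 2·13/7 = 26/7.

26/7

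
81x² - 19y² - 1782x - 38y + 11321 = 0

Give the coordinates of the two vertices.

Group the x- and y-terms: 81(x² - 22x) -19(y² + 2y) = -11321
81(x - 11)² -19(y + 1)² = -11321 + 9801 - 19 = -1539
Divide by -1539: (y + 1)²/81 - (x - 11)²/19 = 1
Hyperbola, center (11, -1), transverse axis vertical; a² = 81, b² = 19.
a = 9. Vertices at (h, k ± a).

(11, -10) and (11, 8)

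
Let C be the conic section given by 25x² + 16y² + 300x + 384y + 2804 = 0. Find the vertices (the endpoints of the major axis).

Group the x- and y-terms: 25(x² + 12x) + 16(y² + 24y) = -2804
Complete the square in x and y: 25(x + 6)² + 16(y + 12)² = -2804 + 900 + 2304 = 400
Divide by 400: (x + 6)²/16 + (y + 12)²/25 = 1
Ellipse, center (-6, -12), major axis vertical; a² = 25, b² = 16.
a = 5. Vertices at (h, k ± a).

(-6, -17) and (-6, -7)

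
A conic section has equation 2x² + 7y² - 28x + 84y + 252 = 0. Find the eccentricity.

e = √35/7

Collect terms: 2(x² - 14x) + 7(y² + 12y) = -252
Complete the square: 2(x - 7)² + 7(y + 6)² = -252 + 98 + 252 = 98
Divide by 98: (x - 7)²/49 + (y + 6)²/14 = 1
Ellipse, center (7, -6), major axis horizontal; a² = 49, b² = 14.
c² = a² - b² = 35, so c = √35.
e = c/a = √35/7.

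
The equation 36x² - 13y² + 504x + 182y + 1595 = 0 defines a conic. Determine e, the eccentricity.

Rearranging, 36(x² + 14x) -13(y² - 14y) = -1595.
36(x + 7)² -13(y - 7)² = -1595 + 1764 - 637 = -468
Divide by -468: (y - 7)²/36 - (x + 7)²/13 = 1
Hyperbola, center (-7, 7), transverse axis vertical; a² = 36, b² = 13.
c² = a² + b² = 49, so c = 7.
e = c/a = 7/6.

e = 7/6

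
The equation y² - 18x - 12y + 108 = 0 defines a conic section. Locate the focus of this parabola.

(17/2, 6)

Only y is squared. Complete the square in y: (y - 6)² = 18(x - 4).
Vertex (4, 6); 4p = 18 so p = 9/2. Opens right.
Focus is p units from the vertex along the axis: (h + p, k).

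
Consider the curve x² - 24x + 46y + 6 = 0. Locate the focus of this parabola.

Only x is squared. Complete the square in x: (x - 12)² = -46(y - 3).
Vertex (12, 3); 4p = -46 so p = -23/2. Opens down.
Focus is p units from the vertex along the axis: (h, k + p).

(12, -17/2)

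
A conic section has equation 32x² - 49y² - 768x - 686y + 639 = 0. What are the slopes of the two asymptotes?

Group: 32(x² - 24x) -49(y² + 14y) = -639
32(x - 12)² -49(y + 7)² = -639 + 4608 - 2401 = 1568
Divide through by 1568 to get (x - 12)²/49 - (y + 7)²/32 = 1.
Hyperbola, center (12, -7), transverse axis horizontal; a² = 49, b² = 32.
For a horizontal hyperbola the asymptotes have slope ±b/a.
Here that is ±4√2/7.

4√2/7 and -4√2/7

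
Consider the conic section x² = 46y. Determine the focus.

Vertex (0, 0); 4p = 46 so p = 23/2. Opens up.
Focus is p units from the vertex along the axis: (h, k + p).

(0, 23/2)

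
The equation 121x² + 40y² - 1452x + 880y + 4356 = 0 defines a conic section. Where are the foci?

(6, -20) and (6, -2)

Group the x- and y-terms: 121(x² - 12x) + 40(y² + 22y) = -4356
Completing the square gives 121(x - 6)² + 40(y + 11)² = -4356 + 4356 + 4840 = 4840.
Dividing both sides by 4840: (x - 6)²/40 + (y + 11)²/121 = 1
Ellipse, center (6, -11), major axis vertical; a² = 121, b² = 40.
c² = a² - b² = 121 - 40 = 81, so c = 9.
Foci lie on the vertical axis through the center: (h, k ± c).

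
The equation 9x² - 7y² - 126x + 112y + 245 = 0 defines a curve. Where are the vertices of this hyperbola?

Collect terms: 9(x² - 14x) -7(y² - 16y) = -245
9(x - 7)² -7(y - 8)² = -245 + 441 - 448 = -252
Divide by -252: (y - 8)²/36 - (x - 7)²/28 = 1
Hyperbola, center (7, 8), transverse axis vertical; a² = 36, b² = 28.
a = 6. Vertices at (h, k ± a).

(7, 2) and (7, 14)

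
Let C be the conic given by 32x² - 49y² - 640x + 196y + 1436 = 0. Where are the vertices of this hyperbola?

(3, 2) and (17, 2)

Collect terms: 32(x² - 20x) -49(y² - 4y) = -1436
Complete the square in x and y: 32(x - 10)² -49(y - 2)² = -1436 + 3200 - 196 = 1568
Dividing both sides by 1568: (x - 10)²/49 - (y - 2)²/32 = 1
Hyperbola, center (10, 2), transverse axis horizontal; a² = 49, b² = 32.
a = 7. Vertices at (h ± a, k).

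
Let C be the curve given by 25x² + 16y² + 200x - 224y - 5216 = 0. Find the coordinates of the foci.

(-4, -5) and (-4, 19)

Collect terms: 25(x² + 8x) + 16(y² - 14y) = 5216
25(x + 4)² + 16(y - 7)² = 5216 + 400 + 784 = 6400
Dividing both sides by 6400: (x + 4)²/256 + (y - 7)²/400 = 1
Ellipse, center (-4, 7), major axis vertical; a² = 400, b² = 256.
c² = a² - b² = 400 - 256 = 144, so c = 12.
Foci lie on the vertical axis through the center: (h, k ± c).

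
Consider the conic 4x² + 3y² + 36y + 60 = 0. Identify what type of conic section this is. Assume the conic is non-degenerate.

No xy term. Coefficients of x² and y² are A = 4, C = 3.
A and C have the same sign but A ≠ C ⇒ ellipse.

ellipse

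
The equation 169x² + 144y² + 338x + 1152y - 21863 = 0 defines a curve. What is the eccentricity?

e = 5/13

Collect terms: 169(x² + 2x) + 144(y² + 8y) = 21863
Complete the square in x and y: 169(x + 1)² + 144(y + 4)² = 21863 + 169 + 2304 = 24336
Dividing both sides by 24336: (x + 1)²/144 + (y + 4)²/169 = 1
Ellipse, center (-1, -4), major axis vertical; a² = 169, b² = 144.
c² = a² - b² = 25, so c = 5.
e = c/a = 5/13.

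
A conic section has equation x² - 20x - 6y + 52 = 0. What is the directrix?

Only x is squared. Complete the square in x: (x - 10)² = 6(y + 8).
Vertex (10, -8); 4p = 6 so p = 3/2. Opens up.
Directrix is the horizontal line y = k − p = -8 − (3/2) = -19/2.

y = -19/2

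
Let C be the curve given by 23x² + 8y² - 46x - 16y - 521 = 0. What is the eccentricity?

e = √345/23

Group: 23(x² - 2x) + 8(y² - 2y) = 521
Complete the square in x and y: 23(x - 1)² + 8(y - 1)² = 521 + 23 + 8 = 552
Dividing both sides by 552: (x - 1)²/24 + (y - 1)²/69 = 1
Ellipse, center (1, 1), major axis vertical; a² = 69, b² = 24.
c² = a² - b² = 45, so c = 3√5.
e = c/a = 3√5/√69 = √345/23.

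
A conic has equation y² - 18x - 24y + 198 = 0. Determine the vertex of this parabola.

(3, 12)

Only y is squared. Complete the square in y: (y - 12)² = 18(x - 3).
Vertex (3, 12); 4p = 18 so p = 9/2. Opens right.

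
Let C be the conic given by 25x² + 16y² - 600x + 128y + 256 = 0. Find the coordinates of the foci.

Collect terms: 25(x² - 24x) + 16(y² + 8y) = -256
Complete the square in x and y: 25(x - 12)² + 16(y + 4)² = -256 + 3600 + 256 = 3600
Divide by 3600: (x - 12)²/144 + (y + 4)²/225 = 1
Ellipse, center (12, -4), major axis vertical; a² = 225, b² = 144.
c² = a² - b² = 225 - 144 = 81, so c = 9.
Foci lie on the vertical axis through the center: (h, k ± c).

(12, -13) and (12, 5)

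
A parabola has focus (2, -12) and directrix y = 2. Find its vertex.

(2, -5)

The vertex is the midpoint between the focus and the directrix along the axis of symmetry.
Axis is vertical (directrix is horizontal). Vertex y-coordinate = (-12 + 2)/2 = -5; x-coordinate = 2.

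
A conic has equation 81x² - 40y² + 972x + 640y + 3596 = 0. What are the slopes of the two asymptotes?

9√10/20 and -9√10/20

Rearranging, 81(x² + 12x) -40(y² - 16y) = -3596.
Completing the square gives 81(x + 6)² -40(y - 8)² = -3596 + 2916 - 2560 = -3240.
Divide through by -3240 to get (y - 8)²/81 - (x + 6)²/40 = 1.
Hyperbola, center (-6, 8), transverse axis vertical; a² = 81, b² = 40.
For a vertical hyperbola the asymptotes have slope ±a/b.
Here that is ±9/2√10 = ±9√10/20.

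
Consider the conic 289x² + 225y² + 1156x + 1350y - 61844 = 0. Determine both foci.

(-2, -11) and (-2, 5)

Collect terms: 289(x² + 4x) + 225(y² + 6y) = 61844
Completing the square gives 289(x + 2)² + 225(y + 3)² = 61844 + 1156 + 2025 = 65025.
Dividing both sides by 65025: (x + 2)²/225 + (y + 3)²/289 = 1
Ellipse, center (-2, -3), major axis vertical; a² = 289, b² = 225.
c² = a² - b² = 289 - 225 = 64, so c = 8.
Foci lie on the vertical axis through the center: (h, k ± c).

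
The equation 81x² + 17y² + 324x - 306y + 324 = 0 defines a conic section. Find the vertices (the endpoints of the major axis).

Group: 81(x² + 4x) + 17(y² - 18y) = -324
Complete the square in x and y: 81(x + 2)² + 17(y - 9)² = -324 + 324 + 1377 = 1377
Dividing both sides by 1377: (x + 2)²/17 + (y - 9)²/81 = 1
Ellipse, center (-2, 9), major axis vertical; a² = 81, b² = 17.
a = 9. Vertices at (h, k ± a).

(-2, 0) and (-2, 18)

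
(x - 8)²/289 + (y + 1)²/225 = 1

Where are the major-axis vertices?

(-9, -1) and (25, -1)

Center (8, -1). The larger denominator 289 sits under the x-term, so the major axis is horizontal; a² = 289, b² = 225.
a = 17. Vertices at (h ± a, k).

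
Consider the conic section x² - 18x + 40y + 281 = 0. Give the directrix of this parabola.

Only x is squared. Complete the square in x: (x - 9)² = -40(y + 5).
Vertex (9, -5); 4p = -40 so p = -10. Opens down.
Directrix is the horizontal line y = k − p = -5 − (-10) = 5.

y = 5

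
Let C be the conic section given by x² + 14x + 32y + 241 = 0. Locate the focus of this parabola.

(-7, -14)

Only x is squared. Complete the square in x: (x + 7)² = -32(y + 6).
Vertex (-7, -6); 4p = -32 so p = -8. Opens down.
Focus is p units from the vertex along the axis: (h, k + p).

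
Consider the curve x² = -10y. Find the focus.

(0, -5/2)

Vertex (0, 0); 4p = -10 so p = -5/2. Opens down.
Focus is p units from the vertex along the axis: (h, k + p).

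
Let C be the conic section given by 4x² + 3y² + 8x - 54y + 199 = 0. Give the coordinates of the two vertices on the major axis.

(-1, 5) and (-1, 13)

Collect terms: 4(x² + 2x) + 3(y² - 18y) = -199
Complete the square in x and y: 4(x + 1)² + 3(y - 9)² = -199 + 4 + 243 = 48
Divide by 48: (x + 1)²/12 + (y - 9)²/16 = 1
Ellipse, center (-1, 9), major axis vertical; a² = 16, b² = 12.
a = 4. Vertices at (h, k ± a).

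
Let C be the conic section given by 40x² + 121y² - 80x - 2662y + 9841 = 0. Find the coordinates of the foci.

Group the x- and y-terms: 40(x² - 2x) + 121(y² - 22y) = -9841
Complete the square: 40(x - 1)² + 121(y - 11)² = -9841 + 40 + 14641 = 4840
Dividing both sides by 4840: (x - 1)²/121 + (y - 11)²/40 = 1
Ellipse, center (1, 11), major axis horizontal; a² = 121, b² = 40.
c² = a² - b² = 121 - 40 = 81, so c = 9.
Foci lie on the horizontal axis through the center: (h ± c, k).

(-8, 11) and (10, 11)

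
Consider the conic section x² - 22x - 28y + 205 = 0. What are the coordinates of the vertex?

Only x is squared. Complete the square in x: (x - 11)² = 28(y - 3).
Vertex (11, 3); 4p = 28 so p = 7. Opens up.

(11, 3)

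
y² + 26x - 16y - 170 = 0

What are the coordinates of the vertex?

(9, 8)

Only y is squared. Complete the square in y: (y - 8)² = -26(x - 9).
Vertex (9, 8); 4p = -26 so p = -13/2. Opens left.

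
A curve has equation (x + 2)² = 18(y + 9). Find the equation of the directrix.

Vertex (-2, -9); 4p = 18 so p = 9/2. Opens up.
Directrix is the horizontal line y = k − p = -9 − (9/2) = -27/2.

y = -27/2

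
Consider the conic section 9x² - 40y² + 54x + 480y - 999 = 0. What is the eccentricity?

e = 7/3

Rearranging, 9(x² + 6x) -40(y² - 12y) = 999.
Complete the square: 9(x + 3)² -40(y - 6)² = 999 + 81 - 1440 = -360
Divide by -360: (y - 6)²/9 - (x + 3)²/40 = 1
Hyperbola, center (-3, 6), transverse axis vertical; a² = 9, b² = 40.
c² = a² + b² = 49, so c = 7.
e = c/a = 7/3.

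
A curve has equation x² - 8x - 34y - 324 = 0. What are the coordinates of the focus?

Only x is squared. Complete the square in x: (x - 4)² = 34(y + 10).
Vertex (4, -10); 4p = 34 so p = 17/2. Opens up.
Focus is p units from the vertex along the axis: (h, k + p).

(4, -3/2)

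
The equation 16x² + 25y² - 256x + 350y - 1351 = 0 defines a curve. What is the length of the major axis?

30

Collect terms: 16(x² - 16x) + 25(y² + 14y) = 1351
16(x - 8)² + 25(y + 7)² = 1351 + 1024 + 1225 = 3600
Dividing both sides by 3600: (x - 8)²/225 + (y + 7)²/144 = 1
Ellipse, center (8, -7), major axis horizontal; a² = 225, b² = 144.
a² = 225 so a = 15; the major axis has length 2a = 30.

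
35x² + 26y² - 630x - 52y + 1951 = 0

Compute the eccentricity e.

e = 3√35/35

Group: 35(x² - 18x) + 26(y² - 2y) = -1951
35(x - 9)² + 26(y - 1)² = -1951 + 2835 + 26 = 910
Divide through by 910 to get (x - 9)²/26 + (y - 1)²/35 = 1.
Ellipse, center (9, 1), major axis vertical; a² = 35, b² = 26.
c² = a² - b² = 9, so c = 3.
e = c/a = 3/√35 = 3√35/35.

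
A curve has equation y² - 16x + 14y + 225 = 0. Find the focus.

(15, -7)

Only y is squared. Complete the square in y: (y + 7)² = 16(x - 11).
Vertex (11, -7); 4p = 16 so p = 4. Opens right.
Focus is p units from the vertex along the axis: (h + p, k).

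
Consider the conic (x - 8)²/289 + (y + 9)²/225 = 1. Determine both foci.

Center (8, -9). The larger denominator 289 sits under the x-term, so the major axis is horizontal; a² = 289, b² = 225.
c² = a² - b² = 289 - 225 = 64, so c = 8.
Foci lie on the horizontal axis through the center: (h ± c, k).

(0, -9) and (16, -9)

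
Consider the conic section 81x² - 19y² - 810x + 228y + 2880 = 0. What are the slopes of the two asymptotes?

Group the x- and y-terms: 81(x² - 10x) -19(y² - 12y) = -2880
Complete the square in x and y: 81(x - 5)² -19(y - 6)² = -2880 + 2025 - 684 = -1539
Divide by -1539: (y - 6)²/81 - (x - 5)²/19 = 1
Hyperbola, center (5, 6), transverse axis vertical; a² = 81, b² = 19.
For a vertical hyperbola the asymptotes have slope ±a/b.
Here that is ±9/√19 = ±9√19/19.

9√19/19 and -9√19/19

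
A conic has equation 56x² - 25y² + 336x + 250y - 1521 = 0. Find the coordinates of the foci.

(-12, 5) and (6, 5)

56(x² + 6x) -25(y² - 10y) = 1521
56(x + 3)² -25(y - 5)² = 1521 + 504 - 625 = 1400
Divide by 1400: (x + 3)²/25 - (y - 5)²/56 = 1
Hyperbola, center (-3, 5), transverse axis horizontal; a² = 25, b² = 56.
c² = a² + b² = 25 + 56 = 81, so c = 9.
Foci lie on the horizontal axis through the center: (h ± c, k).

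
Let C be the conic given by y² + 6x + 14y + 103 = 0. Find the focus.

Only y is squared. Complete the square in y: (y + 7)² = -6(x + 9).
Vertex (-9, -7); 4p = -6 so p = -3/2. Opens left.
Focus is p units from the vertex along the axis: (h + p, k).

(-21/2, -7)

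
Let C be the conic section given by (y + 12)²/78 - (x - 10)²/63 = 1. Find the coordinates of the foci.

Center (10, -12). The positive term is the y-term, so the transverse axis is vertical; a² = 78, b² = 63.
c² = a² + b² = 78 + 63 = 141, so c = √141.
Foci lie on the vertical axis through the center: (h, k ± c).

(10, -12 - √141) and (10, -12 + √141)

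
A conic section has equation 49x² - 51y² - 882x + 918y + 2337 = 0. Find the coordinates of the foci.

(9, -1) and (9, 19)

Group: 49(x² - 18x) -51(y² - 18y) = -2337
Complete the square in x and y: 49(x - 9)² -51(y - 9)² = -2337 + 3969 - 4131 = -2499
Divide through by -2499 to get (y - 9)²/49 - (x - 9)²/51 = 1.
Hyperbola, center (9, 9), transverse axis vertical; a² = 49, b² = 51.
c² = a² + b² = 49 + 51 = 100, so c = 10.
Foci lie on the vertical axis through the center: (h, k ± c).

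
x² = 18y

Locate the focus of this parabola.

(0, 9/2)

Vertex (0, 0); 4p = 18 so p = 9/2. Opens up.
Focus is p units from the vertex along the axis: (h, k + p).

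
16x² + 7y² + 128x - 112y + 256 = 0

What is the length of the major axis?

Collect terms: 16(x² + 8x) + 7(y² - 16y) = -256
Completing the square gives 16(x + 4)² + 7(y - 8)² = -256 + 256 + 448 = 448.
Divide by 448: (x + 4)²/28 + (y - 8)²/64 = 1
Ellipse, center (-4, 8), major axis vertical; a² = 64, b² = 28.
a² = 64 so a = 8; the major axis has length 2a = 16.

16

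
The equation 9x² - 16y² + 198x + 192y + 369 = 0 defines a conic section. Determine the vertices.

Collect terms: 9(x² + 22x) -16(y² - 12y) = -369
9(x + 11)² -16(y - 6)² = -369 + 1089 - 576 = 144
Dividing both sides by 144: (x + 11)²/16 - (y - 6)²/9 = 1
Hyperbola, center (-11, 6), transverse axis horizontal; a² = 16, b² = 9.
a = 4. Vertices at (h ± a, k).

(-15, 6) and (-7, 6)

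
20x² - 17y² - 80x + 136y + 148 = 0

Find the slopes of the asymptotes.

2√85/17 and -2√85/17

Collect terms: 20(x² - 4x) -17(y² - 8y) = -148
Complete the square: 20(x - 2)² -17(y - 4)² = -148 + 80 - 272 = -340
Divide through by -340 to get (y - 4)²/20 - (x - 2)²/17 = 1.
Hyperbola, center (2, 4), transverse axis vertical; a² = 20, b² = 17.
For a vertical hyperbola the asymptotes have slope ±a/b.
Here that is ±2√5/√17 = ±2√85/17.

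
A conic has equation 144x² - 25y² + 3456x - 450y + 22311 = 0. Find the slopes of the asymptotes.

12/5 and -12/5

Rearranging, 144(x² + 24x) -25(y² + 18y) = -22311.
Completing the square gives 144(x + 12)² -25(y + 9)² = -22311 + 20736 - 2025 = -3600.
Divide through by -3600 to get (y + 9)²/144 - (x + 12)²/25 = 1.
Hyperbola, center (-12, -9), transverse axis vertical; a² = 144, b² = 25.
For a vertical hyperbola the asymptotes have slope ±a/b.
Here that is ±12/5.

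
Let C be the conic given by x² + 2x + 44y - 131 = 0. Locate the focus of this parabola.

Only x is squared. Complete the square in x: (x + 1)² = -44(y - 3).
Vertex (-1, 3); 4p = -44 so p = -11. Opens down.
Focus is p units from the vertex along the axis: (h, k + p).

(-1, -8)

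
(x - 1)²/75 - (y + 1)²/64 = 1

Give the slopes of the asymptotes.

8√3/15 and -8√3/15

Center (1, -1). The positive term is the x-term, so the transverse axis is horizontal; a² = 75, b² = 64.
For a horizontal hyperbola the asymptotes have slope ±b/a.
Here that is ±8/5√3 = ±8√3/15.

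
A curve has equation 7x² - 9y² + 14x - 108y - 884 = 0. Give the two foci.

Rearranging, 7(x² + 2x) -9(y² + 12y) = 884.
Complete the square: 7(x + 1)² -9(y + 6)² = 884 + 7 - 324 = 567
Divide through by 567 to get (x + 1)²/81 - (y + 6)²/63 = 1.
Hyperbola, center (-1, -6), transverse axis horizontal; a² = 81, b² = 63.
c² = a² + b² = 81 + 63 = 144, so c = 12.
Foci lie on the horizontal axis through the center: (h ± c, k).

(-13, -6) and (11, -6)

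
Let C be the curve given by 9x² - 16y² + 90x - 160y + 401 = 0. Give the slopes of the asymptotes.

9(x² + 10x) -16(y² + 10y) = -401
Complete the square in x and y: 9(x + 5)² -16(y + 5)² = -401 + 225 - 400 = -576
Dividing both sides by -576: (y + 5)²/36 - (x + 5)²/64 = 1
Hyperbola, center (-5, -5), transverse axis vertical; a² = 36, b² = 64.
For a vertical hyperbola the asymptotes have slope ±a/b.
Here that is ±6/8 = ±3/4.

3/4 and -3/4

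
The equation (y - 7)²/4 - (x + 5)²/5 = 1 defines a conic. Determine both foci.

Center (-5, 7). The positive term is the y-term, so the transverse axis is vertical; a² = 4, b² = 5.
c² = a² + b² = 4 + 5 = 9, so c = 3.
Foci lie on the vertical axis through the center: (h, k ± c).

(-5, 4) and (-5, 10)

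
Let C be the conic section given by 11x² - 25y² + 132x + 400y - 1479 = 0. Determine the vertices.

Collect terms: 11(x² + 12x) -25(y² - 16y) = 1479
Completing the square gives 11(x + 6)² -25(y - 8)² = 1479 + 396 - 1600 = 275.
Divide through by 275 to get (x + 6)²/25 - (y - 8)²/11 = 1.
Hyperbola, center (-6, 8), transverse axis horizontal; a² = 25, b² = 11.
a = 5. Vertices at (h ± a, k).

(-11, 8) and (-1, 8)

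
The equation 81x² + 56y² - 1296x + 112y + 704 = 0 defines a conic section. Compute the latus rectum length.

Group: 81(x² - 16x) + 56(y² + 2y) = -704
81(x - 8)² + 56(y + 1)² = -704 + 5184 + 56 = 4536
Divide by 4536: (x - 8)²/56 + (y + 1)²/81 = 1
Ellipse, center (8, -1), major axis vertical; a² = 81, b² = 56.
Latus rectum length = 2b²/a = 2·56/9 = 112/9.

112/9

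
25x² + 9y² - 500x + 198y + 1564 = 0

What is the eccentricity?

Group: 25(x² - 20x) + 9(y² + 22y) = -1564
25(x - 10)² + 9(y + 11)² = -1564 + 2500 + 1089 = 2025
Divide by 2025: (x - 10)²/81 + (y + 11)²/225 = 1
Ellipse, center (10, -11), major axis vertical; a² = 225, b² = 81.
c² = a² - b² = 144, so c = 12.
e = c/a = 12/15 = 4/5.

e = 4/5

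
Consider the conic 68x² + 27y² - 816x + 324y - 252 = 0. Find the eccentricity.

Group: 68(x² - 12x) + 27(y² + 12y) = 252
68(x - 6)² + 27(y + 6)² = 252 + 2448 + 972 = 3672
Divide by 3672: (x - 6)²/54 + (y + 6)²/136 = 1
Ellipse, center (6, -6), major axis vertical; a² = 136, b² = 54.
c² = a² - b² = 82, so c = √82.
e = c/a = √82/2√34 = √697/34.

e = √697/34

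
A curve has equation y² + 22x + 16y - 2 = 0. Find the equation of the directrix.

x = 17/2

Only y is squared. Complete the square in y: (y + 8)² = -22(x - 3).
Vertex (3, -8); 4p = -22 so p = -11/2. Opens left.
Directrix is the vertical line x = h − p = 3 − (-11/2) = 17/2.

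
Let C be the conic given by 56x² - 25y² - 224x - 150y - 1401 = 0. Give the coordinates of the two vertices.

(-3, -3) and (7, -3)

Group: 56(x² - 4x) -25(y² + 6y) = 1401
Completing the square gives 56(x - 2)² -25(y + 3)² = 1401 + 224 - 225 = 1400.
Divide by 1400: (x - 2)²/25 - (y + 3)²/56 = 1
Hyperbola, center (2, -3), transverse axis horizontal; a² = 25, b² = 56.
a = 5. Vertices at (h ± a, k).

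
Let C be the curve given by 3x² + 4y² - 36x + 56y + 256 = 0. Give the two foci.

Group the x- and y-terms: 3(x² - 12x) + 4(y² + 14y) = -256
Complete the square: 3(x - 6)² + 4(y + 7)² = -256 + 108 + 196 = 48
Dividing both sides by 48: (x - 6)²/16 + (y + 7)²/12 = 1
Ellipse, center (6, -7), major axis horizontal; a² = 16, b² = 12.
c² = a² - b² = 16 - 12 = 4, so c = 2.
Foci lie on the horizontal axis through the center: (h ± c, k).

(4, -7) and (8, -7)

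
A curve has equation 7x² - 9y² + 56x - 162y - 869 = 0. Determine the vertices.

Group: 7(x² + 8x) -9(y² + 18y) = 869
Complete the square: 7(x + 4)² -9(y + 9)² = 869 + 112 - 729 = 252
Divide through by 252 to get (x + 4)²/36 - (y + 9)²/28 = 1.
Hyperbola, center (-4, -9), transverse axis horizontal; a² = 36, b² = 28.
a = 6. Vertices at (h ± a, k).

(-10, -9) and (2, -9)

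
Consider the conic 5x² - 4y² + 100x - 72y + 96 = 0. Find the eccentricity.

e = 3/2

Rearranging, 5(x² + 20x) -4(y² + 18y) = -96.
5(x + 10)² -4(y + 9)² = -96 + 500 - 324 = 80
Dividing both sides by 80: (x + 10)²/16 - (y + 9)²/20 = 1
Hyperbola, center (-10, -9), transverse axis horizontal; a² = 16, b² = 20.
c² = a² + b² = 36, so c = 6.
e = c/a = 6/4 = 3/2.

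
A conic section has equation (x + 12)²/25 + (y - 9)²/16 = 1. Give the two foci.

(-15, 9) and (-9, 9)

Center (-12, 9). The larger denominator 25 sits under the x-term, so the major axis is horizontal; a² = 25, b² = 16.
c² = a² - b² = 25 - 16 = 9, so c = 3.
Foci lie on the horizontal axis through the center: (h ± c, k).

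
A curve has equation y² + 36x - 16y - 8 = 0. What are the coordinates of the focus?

Only y is squared. Complete the square in y: (y - 8)² = -36(x - 2).
Vertex (2, 8); 4p = -36 so p = -9. Opens left.
Focus is p units from the vertex along the axis: (h + p, k).

(-7, 8)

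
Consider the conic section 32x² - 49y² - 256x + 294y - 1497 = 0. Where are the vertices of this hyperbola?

Group the x- and y-terms: 32(x² - 8x) -49(y² - 6y) = 1497
Complete the square in x and y: 32(x - 4)² -49(y - 3)² = 1497 + 512 - 441 = 1568
Divide by 1568: (x - 4)²/49 - (y - 3)²/32 = 1
Hyperbola, center (4, 3), transverse axis horizontal; a² = 49, b² = 32.
a = 7. Vertices at (h ± a, k).

(-3, 3) and (11, 3)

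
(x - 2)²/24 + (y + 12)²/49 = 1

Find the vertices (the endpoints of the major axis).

(2, -19) and (2, -5)

Center (2, -12). The larger denominator 49 sits under the y-term, so the major axis is vertical; a² = 49, b² = 24.
a = 7. Vertices at (h, k ± a).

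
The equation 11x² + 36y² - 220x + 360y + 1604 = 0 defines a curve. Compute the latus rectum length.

11/3

Group the x- and y-terms: 11(x² - 20x) + 36(y² + 10y) = -1604
Completing the square gives 11(x - 10)² + 36(y + 5)² = -1604 + 1100 + 900 = 396.
Divide through by 396 to get (x - 10)²/36 + (y + 5)²/11 = 1.
Ellipse, center (10, -5), major axis horizontal; a² = 36, b² = 11.
Latus rectum length = 2b²/a = 2·11/6 = 11/3.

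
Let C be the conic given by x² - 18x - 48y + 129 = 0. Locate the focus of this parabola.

Only x is squared. Complete the square in x: (x - 9)² = 48(y - 1).
Vertex (9, 1); 4p = 48 so p = 12. Opens up.
Focus is p units from the vertex along the axis: (h, k + p).

(9, 13)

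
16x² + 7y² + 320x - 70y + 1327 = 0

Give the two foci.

Group: 16(x² + 20x) + 7(y² - 10y) = -1327
Complete the square in x and y: 16(x + 10)² + 7(y - 5)² = -1327 + 1600 + 175 = 448
Divide through by 448 to get (x + 10)²/28 + (y - 5)²/64 = 1.
Ellipse, center (-10, 5), major axis vertical; a² = 64, b² = 28.
c² = a² - b² = 64 - 28 = 36, so c = 6.
Foci lie on the vertical axis through the center: (h, k ± c).

(-10, -1) and (-10, 11)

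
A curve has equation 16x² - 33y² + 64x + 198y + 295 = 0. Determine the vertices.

(-2, -1) and (-2, 7)

16(x² + 4x) -33(y² - 6y) = -295
16(x + 2)² -33(y - 3)² = -295 + 64 - 297 = -528
Dividing both sides by -528: (y - 3)²/16 - (x + 2)²/33 = 1
Hyperbola, center (-2, 3), transverse axis vertical; a² = 16, b² = 33.
a = 4. Vertices at (h, k ± a).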